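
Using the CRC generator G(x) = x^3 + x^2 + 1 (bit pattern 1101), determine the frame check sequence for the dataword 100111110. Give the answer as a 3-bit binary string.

Append 3 zeros: 100111110000. Divide by 1101 (XOR where the leading bit is 1):
  pos 0: 1001 XOR 1101 = 0100
  pos 1: 1001 XOR 1101 = 0100
  pos 2: 1001 XOR 1101 = 0100
  pos 3: 1001 XOR 1101 = 0100
  pos 4: 1001 XOR 1101 = 0100
  pos 5: 1000 XOR 1101 = 0101
  pos 6: 1010 XOR 1101 = 0111
  pos 7: 1110 XOR 1101 = 0011
Remainder (last 3 bits) = 110. This is the CRC / FCS.

110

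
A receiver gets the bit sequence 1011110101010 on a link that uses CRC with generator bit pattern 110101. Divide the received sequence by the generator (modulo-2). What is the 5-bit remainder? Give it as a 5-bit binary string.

Modulo-2 division of 1011110101010 by 110101:
  pos 0: 101111 XOR 110101 = 011010
  pos 1: 110100 XOR 110101 = 000001
  pos 6: 110101 XOR 110101 = 000000
Remainder = 00000 (zero — the frame passes the CRC check).

00000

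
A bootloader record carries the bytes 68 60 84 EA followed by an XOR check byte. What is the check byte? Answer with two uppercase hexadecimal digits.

66

XOR the bytes together:
  start with 0x68
  0x68 ⊕ 0x60 = 0x08
  0x08 ⊕ 0x84 = 0x8C
  0x8C ⊕ 0xEA = 0x66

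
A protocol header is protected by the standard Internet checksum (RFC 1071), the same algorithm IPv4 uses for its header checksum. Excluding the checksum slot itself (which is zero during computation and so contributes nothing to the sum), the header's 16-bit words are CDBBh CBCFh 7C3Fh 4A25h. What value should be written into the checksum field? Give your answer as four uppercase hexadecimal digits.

A00F

One's-complement addition (fold any carry out of bit 15 back into bit 0):
  0xCDBB + 0xCBCF = 0x1998A → wrap carry → 0x998B
  0x998B + 0x7C3F = 0x115CA → wrap carry → 0x15CB
  0x15CB + 0x4A25 = 0x05FF0
One's-complement sum = 0x5FF0.
Checksum = ~0x5FF0 & 0xFFFF = 0xA00F.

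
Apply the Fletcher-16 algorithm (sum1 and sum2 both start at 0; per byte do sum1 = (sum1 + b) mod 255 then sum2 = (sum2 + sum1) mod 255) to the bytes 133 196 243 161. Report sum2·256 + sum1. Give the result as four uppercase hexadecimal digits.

Running sums (mod 255):
  after byte 0 (133): sum1=133, sum2=133
  after byte 1 (196): sum1=74, sum2=207
  after byte 2 (243): sum1=62, sum2=14
  after byte 3 (161): sum1=223, sum2=237
Checksum = sum2·256 + sum1 = 237·256 + 223 = 60895 = 0xEDDF.

EDDF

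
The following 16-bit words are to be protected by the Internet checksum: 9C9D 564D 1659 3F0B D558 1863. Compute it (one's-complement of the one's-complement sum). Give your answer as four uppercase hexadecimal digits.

One's-complement addition (fold any carry out of bit 15 back into bit 0):
  0x9C9D + 0x564D = 0x0F2EA
  0xF2EA + 0x1659 = 0x10943 → wrap carry → 0x0944
  0x0944 + 0x3F0B = 0x0484F
  0x484F + 0xD558 = 0x11DA7 → wrap carry → 0x1DA8
  0x1DA8 + 0x1863 = 0x0360B
One's-complement sum = 0x360B.
Checksum = ~0x360B & 0xFFFF = 0xC9F4.

C9F4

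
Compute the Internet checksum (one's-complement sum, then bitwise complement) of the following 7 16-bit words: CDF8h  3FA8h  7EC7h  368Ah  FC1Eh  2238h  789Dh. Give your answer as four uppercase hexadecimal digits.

A618

One's-complement addition (fold any carry out of bit 15 back into bit 0):
  0xCDF8 + 0x3FA8 = 0x10DA0 → wrap carry → 0x0DA1
  0x0DA1 + 0x7EC7 = 0x08C68
  0x8C68 + 0x368A = 0x0C2F2
  0xC2F2 + 0xFC1E = 0x1BF10 → wrap carry → 0xBF11
  0xBF11 + 0x2238 = 0x0E149
  0xE149 + 0x789D = 0x159E6 → wrap carry → 0x59E7
One's-complement sum = 0x59E7.
Checksum = ~0x59E7 & 0xFFFF = 0xA618.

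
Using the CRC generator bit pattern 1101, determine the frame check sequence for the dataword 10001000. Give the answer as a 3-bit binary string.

Append 3 zeros: 10001000000. Divide by 1101 (XOR where the leading bit is 1):
  pos 0: 1000 XOR 1101 = 0101
  pos 1: 1011 XOR 1101 = 0110
  pos 2: 1100 XOR 1101 = 0001
  pos 5: 1000 XOR 1101 = 0101
  pos 6: 1010 XOR 1101 = 0111
  pos 7: 1110 XOR 1101 = 0011
Remainder (last 3 bits) = 011. This is the CRC / FCS.

011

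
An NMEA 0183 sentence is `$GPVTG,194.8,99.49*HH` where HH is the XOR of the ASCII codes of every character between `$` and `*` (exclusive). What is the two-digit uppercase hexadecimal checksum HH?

XOR the ASCII codes of the payload characters:
  'G' = 0x47 → acc = 0x47
  'P' = 0x50 → acc = 0x17
  'V' = 0x56 → acc = 0x41
  'T' = 0x54 → acc = 0x15
  'G' = 0x47 → acc = 0x52
  ',' = 0x2C → acc = 0x7E
  '1' = 0x31 → acc = 0x4F
  '9' = 0x39 → acc = 0x76
  '4' = 0x34 → acc = 0x42
  '.' = 0x2E → acc = 0x6C
  '8' = 0x38 → acc = 0x54
  ',' = 0x2C → acc = 0x78
  '9' = 0x39 → acc = 0x41
  '9' = 0x39 → acc = 0x78
  '.' = 0x2E → acc = 0x56
  '4' = 0x34 → acc = 0x62
  '9' = 0x39 → acc = 0x5B
Checksum = 0x5B.

5B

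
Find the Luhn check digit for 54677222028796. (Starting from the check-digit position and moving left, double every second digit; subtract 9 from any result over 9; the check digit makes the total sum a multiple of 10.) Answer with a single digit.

Partial digits right→left: 6 9 7 8 2 0 2 2 2 7 7 6 4 5
Double every second digit counting from the check-digit position (so the 1st, 3rd, 5th, ... of the partial from the right).
  doubled (with −9 where >9): 3 5 4 4 4 5 8 → sum 33
  kept as-is: 9 8 0 2 7 6 5 → sum 37
Total = 33 + 37 = 70.
Check digit = (10 − (70 mod 10)) mod 10 = 0.

0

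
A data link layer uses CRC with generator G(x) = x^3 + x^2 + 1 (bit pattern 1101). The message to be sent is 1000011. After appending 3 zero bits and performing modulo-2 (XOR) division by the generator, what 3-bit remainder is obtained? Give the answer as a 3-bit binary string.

Append 3 zeros: 1000011000. Divide by 1101 (XOR where the leading bit is 1):
  pos 0: 1000 XOR 1101 = 0101
  pos 1: 1010 XOR 1101 = 0111
  pos 2: 1111 XOR 1101 = 0010
  pos 4: 1010 XOR 1101 = 0111
  pos 5: 1110 XOR 1101 = 0011
Remainder (last 3 bits) = 110. This is the CRC / FCS.

110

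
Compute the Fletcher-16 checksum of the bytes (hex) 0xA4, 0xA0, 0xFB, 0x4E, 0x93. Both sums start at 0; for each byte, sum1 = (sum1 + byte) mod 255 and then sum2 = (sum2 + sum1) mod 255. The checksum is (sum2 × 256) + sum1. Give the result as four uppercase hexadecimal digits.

DD23

Running sums (mod 255):
  after byte 0 (0xA4): sum1=164, sum2=164
  after byte 1 (0xA0): sum1=69, sum2=233
  after byte 2 (0xFB): sum1=65, sum2=43
  after byte 3 (0x4E): sum1=143, sum2=186
  after byte 4 (0x93): sum1=35, sum2=221
Checksum = sum2·256 + sum1 = 221·256 + 35 = 56611 = 0xDD23.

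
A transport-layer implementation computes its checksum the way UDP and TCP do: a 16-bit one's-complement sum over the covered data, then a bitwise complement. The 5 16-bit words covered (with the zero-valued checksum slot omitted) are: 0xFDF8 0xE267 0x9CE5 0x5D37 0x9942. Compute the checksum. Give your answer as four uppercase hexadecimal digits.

One's-complement addition (fold any carry out of bit 15 back into bit 0):
  0xFDF8 + 0xE267 = 0x1E05F → wrap carry → 0xE060
  0xE060 + 0x9CE5 = 0x17D45 → wrap carry → 0x7D46
  0x7D46 + 0x5D37 = 0x0DA7D
  0xDA7D + 0x9942 = 0x173BF → wrap carry → 0x73C0
One's-complement sum = 0x73C0.
Checksum = ~0x73C0 & 0xFFFF = 0x8C3F.

8C3F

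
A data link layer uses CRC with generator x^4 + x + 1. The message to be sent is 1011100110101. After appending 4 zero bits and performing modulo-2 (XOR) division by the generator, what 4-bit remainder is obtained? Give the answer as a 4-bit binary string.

Append 4 zeros: 10111001101010000. Divide by 10011 (XOR where the leading bit is 1):
  pos 0: 10111 XOR 10011 = 00100
  pos 2: 10000 XOR 10011 = 00011
  pos 5: 11110 XOR 10011 = 01101
  pos 6: 11011 XOR 10011 = 01000
  pos 7: 10000 XOR 10011 = 00011
  pos 10: 11100 XOR 10011 = 01111
  pos 11: 11110 XOR 10011 = 01101
  pos 12: 11010 XOR 10011 = 01001
Remainder (last 4 bits) = 1001. This is the CRC / FCS.

1001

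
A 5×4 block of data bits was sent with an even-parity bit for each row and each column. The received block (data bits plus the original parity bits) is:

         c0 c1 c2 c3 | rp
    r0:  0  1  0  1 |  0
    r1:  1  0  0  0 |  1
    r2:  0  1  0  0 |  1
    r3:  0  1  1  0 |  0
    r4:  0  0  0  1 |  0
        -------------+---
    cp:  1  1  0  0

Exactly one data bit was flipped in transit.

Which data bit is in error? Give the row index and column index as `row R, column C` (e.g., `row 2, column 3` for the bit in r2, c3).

Recompute each row's even parity and compare to rp:
  r0: data parity 0, sent rp 0 → ok
  r1: data parity 1, sent rp 1 → ok
  r2: data parity 1, sent rp 1 → ok
  r3: data parity 0, sent rp 0 → ok
  r4: data parity 1, sent rp 0 → mismatch
Recompute each column's even parity and compare to cp:
  c0: data parity 1, sent cp 1 → ok
  c1: data parity 1, sent cp 1 → ok
  c2: data parity 1, sent cp 0 → mismatch
  c3: data parity 0, sent cp 0 → ok
Exactly one row (r4) and one column (c2) fail → the flipped bit is at their intersection.

row 4, column 2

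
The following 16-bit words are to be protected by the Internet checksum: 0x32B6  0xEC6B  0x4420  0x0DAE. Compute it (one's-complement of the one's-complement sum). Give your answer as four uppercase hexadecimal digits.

8F0F

One's-complement addition (fold any carry out of bit 15 back into bit 0):
  0x32B6 + 0xEC6B = 0x11F21 → wrap carry → 0x1F22
  0x1F22 + 0x4420 = 0x06342
  0x6342 + 0x0DAE = 0x070F0
One's-complement sum = 0x70F0.
Checksum = ~0x70F0 & 0xFFFF = 0x8F0F.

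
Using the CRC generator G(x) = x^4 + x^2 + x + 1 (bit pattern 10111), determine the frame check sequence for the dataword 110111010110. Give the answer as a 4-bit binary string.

0101

Append 4 zeros: 1101110101100000. Divide by 10111 (XOR where the leading bit is 1):
  pos 0: 11011 XOR 10111 = 01100
  pos 1: 11001 XOR 10111 = 01110
  pos 2: 11100 XOR 10111 = 01011
  pos 3: 10111 XOR 10111 = 00000
  pos 9: 11000 XOR 10111 = 01111
  pos 10: 11110 XOR 10111 = 01001
  pos 11: 10010 XOR 10111 = 00101
Remainder (last 4 bits) = 0101. This is the CRC / FCS.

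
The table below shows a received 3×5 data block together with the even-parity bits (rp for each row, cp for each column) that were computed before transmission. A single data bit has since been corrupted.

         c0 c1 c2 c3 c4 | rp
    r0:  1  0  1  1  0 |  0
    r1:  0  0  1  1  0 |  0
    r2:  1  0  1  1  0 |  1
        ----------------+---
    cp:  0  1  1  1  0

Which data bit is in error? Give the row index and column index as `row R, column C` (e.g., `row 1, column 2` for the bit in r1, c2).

row 0, column 1

Recompute each row's even parity and compare to rp:
  r0: data parity 1, sent rp 0 → mismatch
  r1: data parity 0, sent rp 0 → ok
  r2: data parity 1, sent rp 1 → ok
Recompute each column's even parity and compare to cp:
  c0: data parity 0, sent cp 0 → ok
  c1: data parity 0, sent cp 1 → mismatch
  c2: data parity 1, sent cp 1 → ok
  c3: data parity 1, sent cp 1 → ok
  c4: data parity 0, sent cp 0 → ok
Exactly one row (r0) and one column (c1) fail → the flipped bit is at their intersection.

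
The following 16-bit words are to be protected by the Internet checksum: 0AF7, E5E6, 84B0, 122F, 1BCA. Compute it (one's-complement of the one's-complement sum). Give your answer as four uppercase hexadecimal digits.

One's-complement addition (fold any carry out of bit 15 back into bit 0):
  0x0AF7 + 0xE5E6 = 0x0F0DD
  0xF0DD + 0x84B0 = 0x1758D → wrap carry → 0x758E
  0x758E + 0x122F = 0x087BD
  0x87BD + 0x1BCA = 0x0A387
One's-complement sum = 0xA387.
Checksum = ~0xA387 & 0xFFFF = 0x5C78.

5C78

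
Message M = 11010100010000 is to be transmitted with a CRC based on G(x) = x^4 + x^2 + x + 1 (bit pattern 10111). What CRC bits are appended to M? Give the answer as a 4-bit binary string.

0001

Append 4 zeros: 110101000100000000. Divide by 10111 (XOR where the leading bit is 1):
  pos 0: 11010 XOR 10111 = 01101
  pos 1: 11011 XOR 10111 = 01100
  pos 2: 11000 XOR 10111 = 01111
  pos 3: 11110 XOR 10111 = 01001
  pos 4: 10010 XOR 10111 = 00101
  pos 6: 10110 XOR 10111 = 00001
  pos 10: 10000 XOR 10111 = 00111
  pos 12: 11100 XOR 10111 = 01011
  pos 13: 10110 XOR 10111 = 00001
Remainder (last 4 bits) = 0001. This is the CRC / FCS.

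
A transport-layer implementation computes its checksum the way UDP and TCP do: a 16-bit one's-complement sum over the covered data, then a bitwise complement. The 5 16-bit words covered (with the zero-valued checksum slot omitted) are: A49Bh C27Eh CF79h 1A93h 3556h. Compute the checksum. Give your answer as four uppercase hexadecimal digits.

One's-complement addition (fold any carry out of bit 15 back into bit 0):
  0xA49B + 0xC27E = 0x16719 → wrap carry → 0x671A
  0x671A + 0xCF79 = 0x13693 → wrap carry → 0x3694
  0x3694 + 0x1A93 = 0x05127
  0x5127 + 0x3556 = 0x0867D
One's-complement sum = 0x867D.
Checksum = ~0x867D & 0xFFFF = 0x7982.

7982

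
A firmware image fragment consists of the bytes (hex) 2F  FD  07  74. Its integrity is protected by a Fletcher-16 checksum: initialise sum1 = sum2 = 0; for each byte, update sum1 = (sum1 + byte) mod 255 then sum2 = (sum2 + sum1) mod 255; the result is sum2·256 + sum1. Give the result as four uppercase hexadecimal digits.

Running sums (mod 255):
  after byte 0 (2F): sum1=47, sum2=47
  after byte 1 (FD): sum1=45, sum2=92
  after byte 2 (07): sum1=52, sum2=144
  after byte 3 (74): sum1=168, sum2=57
Checksum = sum2·256 + sum1 = 57·256 + 168 = 14760 = 0x39A8.

39A8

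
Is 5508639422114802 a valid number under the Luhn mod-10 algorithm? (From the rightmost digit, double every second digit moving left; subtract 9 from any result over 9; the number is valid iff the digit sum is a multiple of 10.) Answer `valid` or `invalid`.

From the right, keep odd positions and double even positions (subtract 9 from any doubled value over 9):
  doubled (positions 2,4,...): 0 8 2 4 9 3 0 1 → sum 27
  kept (positions 1,3,...): 2 8 1 2 4 3 8 5 → sum 33
Total = 60.
60 mod 10 = 0, so the number is valid.

valid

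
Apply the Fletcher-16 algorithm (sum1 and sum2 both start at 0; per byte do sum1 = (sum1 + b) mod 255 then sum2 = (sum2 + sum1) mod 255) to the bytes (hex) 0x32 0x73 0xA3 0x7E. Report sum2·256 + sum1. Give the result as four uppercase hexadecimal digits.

Running sums (mod 255):
  after byte 0 (0x32): sum1=50, sum2=50
  after byte 1 (0x73): sum1=165, sum2=215
  after byte 2 (0xA3): sum1=73, sum2=33
  after byte 3 (0x7E): sum1=199, sum2=232
Checksum = sum2·256 + sum1 = 232·256 + 199 = 59591 = 0xE8C7.

E8C7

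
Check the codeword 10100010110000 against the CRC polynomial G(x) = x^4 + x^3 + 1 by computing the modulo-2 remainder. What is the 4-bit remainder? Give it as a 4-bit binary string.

1110

Modulo-2 division of 10100010110000 by 11001:
  pos 0: 10100 XOR 11001 = 01101
  pos 1: 11010 XOR 11001 = 00011
  pos 4: 11101 XOR 11001 = 00100
  pos 6: 10010 XOR 11001 = 01011
  pos 7: 10110 XOR 11001 = 01111
  pos 8: 11110 XOR 11001 = 00111
Remainder = 1110 (nonzero — an error is detected).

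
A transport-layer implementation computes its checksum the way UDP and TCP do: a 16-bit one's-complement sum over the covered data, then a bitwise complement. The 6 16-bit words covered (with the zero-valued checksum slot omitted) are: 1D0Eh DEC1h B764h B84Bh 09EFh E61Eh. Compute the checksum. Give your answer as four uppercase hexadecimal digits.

One's-complement addition (fold any carry out of bit 15 back into bit 0):
  0x1D0E + 0xDEC1 = 0x0FBCF
  0xFBCF + 0xB764 = 0x1B333 → wrap carry → 0xB334
  0xB334 + 0xB84B = 0x16B7F → wrap carry → 0x6B80
  0x6B80 + 0x09EF = 0x0756F
  0x756F + 0xE61E = 0x15B8D → wrap carry → 0x5B8E
One's-complement sum = 0x5B8E.
Checksum = ~0x5B8E & 0xFFFF = 0xA471.

A471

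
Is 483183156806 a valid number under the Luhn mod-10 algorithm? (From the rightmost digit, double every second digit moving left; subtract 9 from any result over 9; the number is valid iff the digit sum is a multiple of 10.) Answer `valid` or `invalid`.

invalid

From the right, keep odd positions and double even positions (subtract 9 from any doubled value over 9):
  doubled (positions 2,4,...): 0 3 2 7 6 8 → sum 26
  kept (positions 1,3,...): 6 8 5 3 1 8 → sum 31
Total = 57.
57 mod 10 = 7, so the number is invalid.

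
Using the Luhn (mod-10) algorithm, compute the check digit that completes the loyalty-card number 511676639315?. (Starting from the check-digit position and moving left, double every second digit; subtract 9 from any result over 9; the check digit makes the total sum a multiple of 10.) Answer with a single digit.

0

Partial digits right→left: 5 1 3 9 3 6 6 7 6 1 1 5
Double every second digit counting from the check-digit position (so the 1st, 3rd, 5th, ... of the partial from the right).
  doubled (with −9 where >9): 1 6 6 3 3 2 → sum 21
  kept as-is: 1 9 6 7 1 5 → sum 29
Total = 21 + 29 = 50.
Check digit = (10 − (50 mod 10)) mod 10 = 0.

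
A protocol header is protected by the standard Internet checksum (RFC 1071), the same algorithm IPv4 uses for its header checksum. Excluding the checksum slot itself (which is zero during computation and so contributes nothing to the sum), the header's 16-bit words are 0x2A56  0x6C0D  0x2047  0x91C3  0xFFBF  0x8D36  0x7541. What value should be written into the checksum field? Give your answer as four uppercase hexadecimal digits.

One's-complement addition (fold any carry out of bit 15 back into bit 0):
  0x2A56 + 0x6C0D = 0x09663
  0x9663 + 0x2047 = 0x0B6AA
  0xB6AA + 0x91C3 = 0x1486D → wrap carry → 0x486E
  0x486E + 0xFFBF = 0x1482D → wrap carry → 0x482E
  0x482E + 0x8D36 = 0x0D564
  0xD564 + 0x7541 = 0x14AA5 → wrap carry → 0x4AA6
One's-complement sum = 0x4AA6.
Checksum = ~0x4AA6 & 0xFFFF = 0xB559.

B559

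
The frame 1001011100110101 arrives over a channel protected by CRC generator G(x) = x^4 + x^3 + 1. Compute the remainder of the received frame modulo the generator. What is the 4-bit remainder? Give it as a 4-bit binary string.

Modulo-2 division of 1001011100110101 by 11001:
  pos 0: 10010 XOR 11001 = 01011
  pos 1: 10111 XOR 11001 = 01110
  pos 2: 11101 XOR 11001 = 00100
  pos 4: 10010 XOR 11001 = 01011
  pos 5: 10110 XOR 11001 = 01111
  pos 6: 11111 XOR 11001 = 00110
  pos 8: 11010 XOR 11001 = 00011
  pos 11: 11101 XOR 11001 = 00100
Remainder = 0100 (nonzero — an error is detected).

0100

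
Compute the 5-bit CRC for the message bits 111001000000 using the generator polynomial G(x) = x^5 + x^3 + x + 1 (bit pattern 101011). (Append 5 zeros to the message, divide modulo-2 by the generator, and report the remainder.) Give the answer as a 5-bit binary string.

Append 5 zeros: 11100100000000000. Divide by 101011 (XOR where the leading bit is 1):
  pos 0: 111001 XOR 101011 = 010010
  pos 1: 100100 XOR 101011 = 001111
  pos 3: 111100 XOR 101011 = 010111
  pos 4: 101110 XOR 101011 = 000101
  pos 7: 101000 XOR 101011 = 000011
  pos 11: 110000 XOR 101011 = 011011
Remainder (last 5 bits) = 11011. This is the CRC / FCS.

11011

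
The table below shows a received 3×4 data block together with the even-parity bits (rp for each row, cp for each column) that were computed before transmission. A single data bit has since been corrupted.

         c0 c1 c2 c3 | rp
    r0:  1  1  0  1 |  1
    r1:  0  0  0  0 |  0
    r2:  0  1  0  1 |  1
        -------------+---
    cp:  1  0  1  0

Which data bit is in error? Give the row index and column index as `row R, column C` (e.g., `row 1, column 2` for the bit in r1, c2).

row 2, column 2

Recompute each row's even parity and compare to rp:
  r0: data parity 1, sent rp 1 → ok
  r1: data parity 0, sent rp 0 → ok
  r2: data parity 0, sent rp 1 → mismatch
Recompute each column's even parity and compare to cp:
  c0: data parity 1, sent cp 1 → ok
  c1: data parity 0, sent cp 0 → ok
  c2: data parity 0, sent cp 1 → mismatch
  c3: data parity 0, sent cp 0 → ok
Exactly one row (r2) and one column (c2) fail → the flipped bit is at their intersection.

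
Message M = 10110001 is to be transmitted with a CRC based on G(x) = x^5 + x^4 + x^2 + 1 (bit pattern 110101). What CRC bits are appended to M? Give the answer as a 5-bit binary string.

10111

Append 5 zeros: 1011000100000. Divide by 110101 (XOR where the leading bit is 1):
  pos 0: 101100 XOR 110101 = 011001
  pos 1: 110010 XOR 110101 = 000111
  pos 4: 111100 XOR 110101 = 001001
  pos 6: 100100 XOR 110101 = 010001
  pos 7: 100010 XOR 110101 = 010111
Remainder (last 5 bits) = 10111. This is the CRC / FCS.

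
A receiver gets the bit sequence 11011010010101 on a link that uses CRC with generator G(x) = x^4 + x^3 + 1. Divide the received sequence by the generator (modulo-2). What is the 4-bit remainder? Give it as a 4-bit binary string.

0001

Modulo-2 division of 11011010010101 by 11001:
  pos 0: 11011 XOR 11001 = 00010
  pos 3: 10010 XOR 11001 = 01011
  pos 4: 10110 XOR 11001 = 01111
  pos 5: 11111 XOR 11001 = 00110
  pos 7: 11001 XOR 11001 = 00000
Remainder = 0001 (nonzero — an error is detected).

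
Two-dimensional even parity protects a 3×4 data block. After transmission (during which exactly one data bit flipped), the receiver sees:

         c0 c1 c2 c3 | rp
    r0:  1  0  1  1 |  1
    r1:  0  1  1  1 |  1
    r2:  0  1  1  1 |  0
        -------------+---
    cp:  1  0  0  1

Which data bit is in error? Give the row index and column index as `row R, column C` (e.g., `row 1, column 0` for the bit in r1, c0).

row 2, column 2

Recompute each row's even parity and compare to rp:
  r0: data parity 1, sent rp 1 → ok
  r1: data parity 1, sent rp 1 → ok
  r2: data parity 1, sent rp 0 → mismatch
Recompute each column's even parity and compare to cp:
  c0: data parity 1, sent cp 1 → ok
  c1: data parity 0, sent cp 0 → ok
  c2: data parity 1, sent cp 0 → mismatch
  c3: data parity 1, sent cp 1 → ok
Exactly one row (r2) and one column (c2) fail → the flipped bit is at their intersection.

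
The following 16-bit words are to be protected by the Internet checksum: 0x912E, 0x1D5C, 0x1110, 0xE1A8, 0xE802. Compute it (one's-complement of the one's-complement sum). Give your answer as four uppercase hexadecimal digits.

76B9

One's-complement addition (fold any carry out of bit 15 back into bit 0):
  0x912E + 0x1D5C = 0x0AE8A
  0xAE8A + 0x1110 = 0x0BF9A
  0xBF9A + 0xE1A8 = 0x1A142 → wrap carry → 0xA143
  0xA143 + 0xE802 = 0x18945 → wrap carry → 0x8946
One's-complement sum = 0x8946.
Checksum = ~0x8946 & 0xFFFF = 0x76B9.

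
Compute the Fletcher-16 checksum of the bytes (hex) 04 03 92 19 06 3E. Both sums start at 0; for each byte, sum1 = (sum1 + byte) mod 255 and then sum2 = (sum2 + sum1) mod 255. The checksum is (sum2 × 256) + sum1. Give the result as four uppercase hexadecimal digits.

Running sums (mod 255):
  after byte 0 (04): sum1=4, sum2=4
  after byte 1 (03): sum1=7, sum2=11
  after byte 2 (92): sum1=153, sum2=164
  after byte 3 (19): sum1=178, sum2=87
  after byte 4 (06): sum1=184, sum2=16
  after byte 5 (3E): sum1=246, sum2=7
Checksum = sum2·256 + sum1 = 7·256 + 246 = 2038 = 0x07F6.

07F6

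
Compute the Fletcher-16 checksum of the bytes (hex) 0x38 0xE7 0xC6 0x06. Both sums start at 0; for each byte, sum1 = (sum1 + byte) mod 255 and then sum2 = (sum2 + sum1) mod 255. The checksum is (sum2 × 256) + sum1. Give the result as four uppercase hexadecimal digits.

2CEC

Running sums (mod 255):
  after byte 0 (0x38): sum1=56, sum2=56
  after byte 1 (0xE7): sum1=32, sum2=88
  after byte 2 (0xC6): sum1=230, sum2=63
  after byte 3 (0x06): sum1=236, sum2=44
Checksum = sum2·256 + sum1 = 44·256 + 236 = 11500 = 0x2CEC.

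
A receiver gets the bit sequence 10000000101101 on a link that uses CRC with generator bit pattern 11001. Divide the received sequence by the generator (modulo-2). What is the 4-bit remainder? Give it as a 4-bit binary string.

Modulo-2 division of 10000000101101 by 11001:
  pos 0: 10000 XOR 11001 = 01001
  pos 1: 10010 XOR 11001 = 01011
  pos 2: 10110 XOR 11001 = 01111
  pos 3: 11110 XOR 11001 = 00111
  pos 5: 11110 XOR 11001 = 00111
  pos 7: 11111 XOR 11001 = 00110
  pos 9: 11001 XOR 11001 = 00000
Remainder = 0000 (zero — the frame passes the CRC check).

0000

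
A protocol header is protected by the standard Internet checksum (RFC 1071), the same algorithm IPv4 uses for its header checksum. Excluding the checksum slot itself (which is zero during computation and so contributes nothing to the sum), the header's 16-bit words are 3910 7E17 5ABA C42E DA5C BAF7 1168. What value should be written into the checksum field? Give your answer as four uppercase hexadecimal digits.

8332

One's-complement addition (fold any carry out of bit 15 back into bit 0):
  0x3910 + 0x7E17 = 0x0B727
  0xB727 + 0x5ABA = 0x111E1 → wrap carry → 0x11E2
  0x11E2 + 0xC42E = 0x0D610
  0xD610 + 0xDA5C = 0x1B06C → wrap carry → 0xB06D
  0xB06D + 0xBAF7 = 0x16B64 → wrap carry → 0x6B65
  0x6B65 + 0x1168 = 0x07CCD
One's-complement sum = 0x7CCD.
Checksum = ~0x7CCD & 0xFFFF = 0x8332.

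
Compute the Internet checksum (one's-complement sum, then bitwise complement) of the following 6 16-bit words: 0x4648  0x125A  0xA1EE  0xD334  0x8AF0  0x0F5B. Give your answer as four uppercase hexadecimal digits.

One's-complement addition (fold any carry out of bit 15 back into bit 0):
  0x4648 + 0x125A = 0x058A2
  0x58A2 + 0xA1EE = 0x0FA90
  0xFA90 + 0xD334 = 0x1CDC4 → wrap carry → 0xCDC5
  0xCDC5 + 0x8AF0 = 0x158B5 → wrap carry → 0x58B6
  0x58B6 + 0x0F5B = 0x06811
One's-complement sum = 0x6811.
Checksum = ~0x6811 & 0xFFFF = 0x97EE.

97EE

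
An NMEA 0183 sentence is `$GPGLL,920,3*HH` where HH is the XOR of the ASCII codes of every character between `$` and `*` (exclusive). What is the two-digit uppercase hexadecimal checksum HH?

58

XOR the ASCII codes of the payload characters:
  'G' = 0x47 → acc = 0x47
  'P' = 0x50 → acc = 0x17
  'G' = 0x47 → acc = 0x50
  'L' = 0x4C → acc = 0x1C
  'L' = 0x4C → acc = 0x50
  ',' = 0x2C → acc = 0x7C
  '9' = 0x39 → acc = 0x45
  '2' = 0x32 → acc = 0x77
  '0' = 0x30 → acc = 0x47
  ',' = 0x2C → acc = 0x6B
  '3' = 0x33 → acc = 0x58
Checksum = 0x58.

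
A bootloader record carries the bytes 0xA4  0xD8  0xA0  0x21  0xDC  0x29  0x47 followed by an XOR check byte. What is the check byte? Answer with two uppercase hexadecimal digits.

XOR the bytes together:
  start with 0xA4
  0xA4 ⊕ 0xD8 = 0x7C
  0x7C ⊕ 0xA0 = 0xDC
  0xDC ⊕ 0x21 = 0xFD
  0xFD ⊕ 0xDC = 0x21
  0x21 ⊕ 0x29 = 0x08
  0x08 ⊕ 0x47 = 0x4F

4F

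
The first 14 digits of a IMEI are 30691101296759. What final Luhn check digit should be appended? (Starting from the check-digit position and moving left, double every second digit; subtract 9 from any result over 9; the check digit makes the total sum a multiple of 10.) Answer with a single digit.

Partial digits right→left: 9 5 7 6 9 2 1 0 1 1 9 6 0 3
Double every second digit counting from the check-digit position (so the 1st, 3rd, 5th, ... of the partial from the right).
  doubled (with −9 where >9): 9 5 9 2 2 9 0 → sum 36
  kept as-is: 5 6 2 0 1 6 3 → sum 23
Total = 36 + 23 = 59.
Check digit = (10 − (59 mod 10)) mod 10 = 1.

1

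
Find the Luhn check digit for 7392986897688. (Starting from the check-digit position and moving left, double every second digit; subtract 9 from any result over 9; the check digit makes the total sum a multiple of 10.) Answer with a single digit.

Partial digits right→left: 8 8 6 7 9 8 6 8 9 2 9 3 7
Double every second digit counting from the check-digit position (so the 1st, 3rd, 5th, ... of the partial from the right).
  doubled (with −9 where >9): 7 3 9 3 9 9 5 → sum 45
  kept as-is: 8 7 8 8 2 3 → sum 36
Total = 45 + 36 = 81.
Check digit = (10 − (81 mod 10)) mod 10 = 9.

9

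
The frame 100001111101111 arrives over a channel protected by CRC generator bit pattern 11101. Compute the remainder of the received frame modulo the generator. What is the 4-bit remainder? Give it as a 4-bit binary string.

0000

Modulo-2 division of 100001111101111 by 11101:
  pos 0: 10000 XOR 11101 = 01101
  pos 1: 11011 XOR 11101 = 00110
  pos 3: 11011 XOR 11101 = 00110
  pos 5: 11011 XOR 11101 = 00110
  pos 7: 11001 XOR 11101 = 00100
  pos 9: 10011 XOR 11101 = 01110
  pos 10: 11101 XOR 11101 = 00000
Remainder = 0000 (zero — the frame passes the CRC check).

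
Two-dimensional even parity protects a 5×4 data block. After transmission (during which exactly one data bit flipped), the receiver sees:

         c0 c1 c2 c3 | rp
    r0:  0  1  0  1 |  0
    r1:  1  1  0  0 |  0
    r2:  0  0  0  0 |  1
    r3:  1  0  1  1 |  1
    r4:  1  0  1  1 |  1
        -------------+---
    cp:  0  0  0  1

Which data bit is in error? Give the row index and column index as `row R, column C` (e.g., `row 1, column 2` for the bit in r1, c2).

row 2, column 0

Recompute each row's even parity and compare to rp:
  r0: data parity 0, sent rp 0 → ok
  r1: data parity 0, sent rp 0 → ok
  r2: data parity 0, sent rp 1 → mismatch
  r3: data parity 1, sent rp 1 → ok
  r4: data parity 1, sent rp 1 → ok
Recompute each column's even parity and compare to cp:
  c0: data parity 1, sent cp 0 → mismatch
  c1: data parity 0, sent cp 0 → ok
  c2: data parity 0, sent cp 0 → ok
  c3: data parity 1, sent cp 1 → ok
Exactly one row (r2) and one column (c0) fail → the flipped bit is at their intersection.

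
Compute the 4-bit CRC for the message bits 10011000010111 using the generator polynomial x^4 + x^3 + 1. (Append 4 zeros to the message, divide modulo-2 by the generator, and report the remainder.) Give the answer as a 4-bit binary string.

Append 4 zeros: 100110000101110000. Divide by 11001 (XOR where the leading bit is 1):
  pos 0: 10011 XOR 11001 = 01010
  pos 1: 10100 XOR 11001 = 01101
  pos 2: 11010 XOR 11001 = 00011
  pos 5: 11001 XOR 11001 = 00000
  pos 11: 11100 XOR 11001 = 00101
  pos 13: 10100 XOR 11001 = 01101
Remainder (last 4 bits) = 1101. This is the CRC / FCS.

1101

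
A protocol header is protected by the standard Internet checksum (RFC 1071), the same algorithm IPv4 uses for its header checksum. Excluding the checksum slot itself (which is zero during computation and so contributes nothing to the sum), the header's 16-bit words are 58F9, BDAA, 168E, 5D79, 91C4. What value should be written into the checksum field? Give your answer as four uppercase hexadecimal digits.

One's-complement addition (fold any carry out of bit 15 back into bit 0):
  0x58F9 + 0xBDAA = 0x116A3 → wrap carry → 0x16A4
  0x16A4 + 0x168E = 0x02D32
  0x2D32 + 0x5D79 = 0x08AAB
  0x8AAB + 0x91C4 = 0x11C6F → wrap carry → 0x1C70
One's-complement sum = 0x1C70.
Checksum = ~0x1C70 & 0xFFFF = 0xE38F.

E38F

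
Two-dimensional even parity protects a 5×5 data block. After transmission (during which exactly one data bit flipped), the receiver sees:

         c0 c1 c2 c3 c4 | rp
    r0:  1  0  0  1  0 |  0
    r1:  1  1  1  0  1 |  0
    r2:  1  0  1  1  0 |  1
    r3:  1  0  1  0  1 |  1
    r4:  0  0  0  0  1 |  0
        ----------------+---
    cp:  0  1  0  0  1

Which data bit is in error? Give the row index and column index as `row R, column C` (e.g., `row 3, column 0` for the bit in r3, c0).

row 4, column 2

Recompute each row's even parity and compare to rp:
  r0: data parity 0, sent rp 0 → ok
  r1: data parity 0, sent rp 0 → ok
  r2: data parity 1, sent rp 1 → ok
  r3: data parity 1, sent rp 1 → ok
  r4: data parity 1, sent rp 0 → mismatch
Recompute each column's even parity and compare to cp:
  c0: data parity 0, sent cp 0 → ok
  c1: data parity 1, sent cp 1 → ok
  c2: data parity 1, sent cp 0 → mismatch
  c3: data parity 0, sent cp 0 → ok
  c4: data parity 1, sent cp 1 → ok
Exactly one row (r4) and one column (c2) fail → the flipped bit is at their intersection.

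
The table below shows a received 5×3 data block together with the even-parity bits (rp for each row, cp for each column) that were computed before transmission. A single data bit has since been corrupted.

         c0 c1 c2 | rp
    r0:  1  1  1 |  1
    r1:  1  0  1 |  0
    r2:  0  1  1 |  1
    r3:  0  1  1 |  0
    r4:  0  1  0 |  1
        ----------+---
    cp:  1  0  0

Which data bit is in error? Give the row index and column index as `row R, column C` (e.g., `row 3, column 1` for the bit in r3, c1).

row 2, column 0

Recompute each row's even parity and compare to rp:
  r0: data parity 1, sent rp 1 → ok
  r1: data parity 0, sent rp 0 → ok
  r2: data parity 0, sent rp 1 → mismatch
  r3: data parity 0, sent rp 0 → ok
  r4: data parity 1, sent rp 1 → ok
Recompute each column's even parity and compare to cp:
  c0: data parity 0, sent cp 1 → mismatch
  c1: data parity 0, sent cp 0 → ok
  c2: data parity 0, sent cp 0 → ok
Exactly one row (r2) and one column (c0) fail → the flipped bit is at their intersection.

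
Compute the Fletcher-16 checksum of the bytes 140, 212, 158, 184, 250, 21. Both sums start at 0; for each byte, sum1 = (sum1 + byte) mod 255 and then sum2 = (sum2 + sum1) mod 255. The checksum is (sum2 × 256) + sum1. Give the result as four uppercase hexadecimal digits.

Running sums (mod 255):
  after byte 0 (140): sum1=140, sum2=140
  after byte 1 (212): sum1=97, sum2=237
  after byte 2 (158): sum1=0, sum2=237
  after byte 3 (184): sum1=184, sum2=166
  after byte 4 (250): sum1=179, sum2=90
  after byte 5 (21): sum1=200, sum2=35
Checksum = sum2·256 + sum1 = 35·256 + 200 = 9160 = 0x23C8.

23C8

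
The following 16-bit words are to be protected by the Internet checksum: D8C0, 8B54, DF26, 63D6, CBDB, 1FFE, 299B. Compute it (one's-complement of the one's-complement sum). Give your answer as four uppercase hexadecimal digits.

4378

One's-complement addition (fold any carry out of bit 15 back into bit 0):
  0xD8C0 + 0x8B54 = 0x16414 → wrap carry → 0x6415
  0x6415 + 0xDF26 = 0x1433B → wrap carry → 0x433C
  0x433C + 0x63D6 = 0x0A712
  0xA712 + 0xCBDB = 0x172ED → wrap carry → 0x72EE
  0x72EE + 0x1FFE = 0x092EC
  0x92EC + 0x299B = 0x0BC87
One's-complement sum = 0xBC87.
Checksum = ~0xBC87 & 0xFFFF = 0x4378.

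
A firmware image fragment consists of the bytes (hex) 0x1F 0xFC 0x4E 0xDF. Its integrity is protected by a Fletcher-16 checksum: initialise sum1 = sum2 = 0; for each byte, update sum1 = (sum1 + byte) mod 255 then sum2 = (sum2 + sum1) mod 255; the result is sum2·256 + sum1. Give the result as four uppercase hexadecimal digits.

Running sums (mod 255):
  after byte 0 (0x1F): sum1=31, sum2=31
  after byte 1 (0xFC): sum1=28, sum2=59
  after byte 2 (0x4E): sum1=106, sum2=165
  after byte 3 (0xDF): sum1=74, sum2=239
Checksum = sum2·256 + sum1 = 239·256 + 74 = 61258 = 0xEF4A.

EF4A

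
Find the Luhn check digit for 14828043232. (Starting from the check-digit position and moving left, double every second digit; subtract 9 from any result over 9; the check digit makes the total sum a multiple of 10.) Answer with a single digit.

6

Partial digits right→left: 2 3 2 3 4 0 8 2 8 4 1
Double every second digit counting from the check-digit position (so the 1st, 3rd, 5th, ... of the partial from the right).
  doubled (with −9 where >9): 4 4 8 7 7 2 → sum 32
  kept as-is: 3 3 0 2 4 → sum 12
Total = 32 + 12 = 44.
Check digit = (10 − (44 mod 10)) mod 10 = 6.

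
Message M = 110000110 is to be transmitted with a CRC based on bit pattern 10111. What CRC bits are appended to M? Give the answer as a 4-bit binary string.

1100

Append 4 zeros: 1100001100000. Divide by 10111 (XOR where the leading bit is 1):
  pos 0: 11000 XOR 10111 = 01111
  pos 1: 11110 XOR 10111 = 01001
  pos 2: 10011 XOR 10111 = 00100
  pos 4: 10010 XOR 10111 = 00101
  pos 6: 10100 XOR 10111 = 00011
Remainder (last 4 bits) = 1100. This is the CRC / FCS.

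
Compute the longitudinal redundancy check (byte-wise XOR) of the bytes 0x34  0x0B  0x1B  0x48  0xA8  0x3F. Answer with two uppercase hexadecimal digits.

XOR the bytes together:
  start with 0x34
  0x34 ⊕ 0x0B = 0x3F
  0x3F ⊕ 0x1B = 0x24
  0x24 ⊕ 0x48 = 0x6C
  0x6C ⊕ 0xA8 = 0xC4
  0xC4 ⊕ 0x3F = 0xFB

FB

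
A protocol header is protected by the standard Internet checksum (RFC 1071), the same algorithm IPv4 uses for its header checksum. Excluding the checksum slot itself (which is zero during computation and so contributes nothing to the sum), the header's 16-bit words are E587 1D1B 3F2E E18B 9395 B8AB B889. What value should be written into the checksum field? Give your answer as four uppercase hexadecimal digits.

One's-complement addition (fold any carry out of bit 15 back into bit 0):
  0xE587 + 0x1D1B = 0x102A2 → wrap carry → 0x02A3
  0x02A3 + 0x3F2E = 0x041D1
  0x41D1 + 0xE18B = 0x1235C → wrap carry → 0x235D
  0x235D + 0x9395 = 0x0B6F2
  0xB6F2 + 0xB8AB = 0x16F9D → wrap carry → 0x6F9E
  0x6F9E + 0xB889 = 0x12827 → wrap carry → 0x2828
One's-complement sum = 0x2828.
Checksum = ~0x2828 & 0xFFFF = 0xD7D7.

D7D7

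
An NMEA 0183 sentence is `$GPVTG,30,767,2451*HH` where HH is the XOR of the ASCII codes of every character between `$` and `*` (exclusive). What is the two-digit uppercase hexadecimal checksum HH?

XOR the ASCII codes of the payload characters:
  'G' = 0x47 → acc = 0x47
  'P' = 0x50 → acc = 0x17
  'V' = 0x56 → acc = 0x41
  'T' = 0x54 → acc = 0x15
  'G' = 0x47 → acc = 0x52
  ',' = 0x2C → acc = 0x7E
  '3' = 0x33 → acc = 0x4D
  '0' = 0x30 → acc = 0x7D
  ',' = 0x2C → acc = 0x51
  '7' = 0x37 → acc = 0x66
  '6' = 0x36 → acc = 0x50
  '7' = 0x37 → acc = 0x67
  ',' = 0x2C → acc = 0x4B
  '2' = 0x32 → acc = 0x79
  '4' = 0x34 → acc = 0x4D
  '5' = 0x35 → acc = 0x78
  '1' = 0x31 → acc = 0x49
Checksum = 0x49.

49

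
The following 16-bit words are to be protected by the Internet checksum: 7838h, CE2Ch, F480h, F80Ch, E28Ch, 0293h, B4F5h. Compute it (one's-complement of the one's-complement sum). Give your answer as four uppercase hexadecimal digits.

32F7

One's-complement addition (fold any carry out of bit 15 back into bit 0):
  0x7838 + 0xCE2C = 0x14664 → wrap carry → 0x4665
  0x4665 + 0xF480 = 0x13AE5 → wrap carry → 0x3AE6
  0x3AE6 + 0xF80C = 0x132F2 → wrap carry → 0x32F3
  0x32F3 + 0xE28C = 0x1157F → wrap carry → 0x1580
  0x1580 + 0x0293 = 0x01813
  0x1813 + 0xB4F5 = 0x0CD08
One's-complement sum = 0xCD08.
Checksum = ~0xCD08 & 0xFFFF = 0x32F7.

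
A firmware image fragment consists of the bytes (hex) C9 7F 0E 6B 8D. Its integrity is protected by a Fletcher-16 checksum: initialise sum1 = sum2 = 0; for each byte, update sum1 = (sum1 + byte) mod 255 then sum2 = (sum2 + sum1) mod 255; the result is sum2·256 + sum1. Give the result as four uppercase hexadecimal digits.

7D50

Running sums (mod 255):
  after byte 0 (C9): sum1=201, sum2=201
  after byte 1 (7F): sum1=73, sum2=19
  after byte 2 (0E): sum1=87, sum2=106
  after byte 3 (6B): sum1=194, sum2=45
  after byte 4 (8D): sum1=80, sum2=125
Checksum = sum2·256 + sum1 = 125·256 + 80 = 32080 = 0x7D50.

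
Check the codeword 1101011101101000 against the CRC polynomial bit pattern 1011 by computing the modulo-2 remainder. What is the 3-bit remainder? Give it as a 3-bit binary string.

Modulo-2 division of 1101011101101000 by 1011:
  pos 0: 1101 XOR 1011 = 0110
  pos 1: 1100 XOR 1011 = 0111
  pos 2: 1111 XOR 1011 = 0100
  pos 3: 1001 XOR 1011 = 0010
  pos 5: 1010 XOR 1011 = 0001
  pos 8: 1110 XOR 1011 = 0101
  pos 9: 1011 XOR 1011 = 0000
Remainder = 000 (zero — the frame passes the CRC check).

000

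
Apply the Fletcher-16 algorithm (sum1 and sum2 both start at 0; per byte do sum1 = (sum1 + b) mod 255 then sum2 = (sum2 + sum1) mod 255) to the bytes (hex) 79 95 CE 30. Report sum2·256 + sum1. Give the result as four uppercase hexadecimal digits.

Running sums (mod 255):
  after byte 0 (79): sum1=121, sum2=121
  after byte 1 (95): sum1=15, sum2=136
  after byte 2 (CE): sum1=221, sum2=102
  after byte 3 (30): sum1=14, sum2=116
Checksum = sum2·256 + sum1 = 116·256 + 14 = 29710 = 0x740E.

740E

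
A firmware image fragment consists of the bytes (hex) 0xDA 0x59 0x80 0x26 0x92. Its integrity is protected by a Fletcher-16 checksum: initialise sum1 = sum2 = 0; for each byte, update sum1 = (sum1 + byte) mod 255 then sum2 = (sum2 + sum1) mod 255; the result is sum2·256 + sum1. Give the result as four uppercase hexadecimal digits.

Running sums (mod 255):
  after byte 0 (0xDA): sum1=218, sum2=218
  after byte 1 (0x59): sum1=52, sum2=15
  after byte 2 (0x80): sum1=180, sum2=195
  after byte 3 (0x26): sum1=218, sum2=158
  after byte 4 (0x92): sum1=109, sum2=12
Checksum = sum2·256 + sum1 = 12·256 + 109 = 3181 = 0x0C6D.

0C6D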